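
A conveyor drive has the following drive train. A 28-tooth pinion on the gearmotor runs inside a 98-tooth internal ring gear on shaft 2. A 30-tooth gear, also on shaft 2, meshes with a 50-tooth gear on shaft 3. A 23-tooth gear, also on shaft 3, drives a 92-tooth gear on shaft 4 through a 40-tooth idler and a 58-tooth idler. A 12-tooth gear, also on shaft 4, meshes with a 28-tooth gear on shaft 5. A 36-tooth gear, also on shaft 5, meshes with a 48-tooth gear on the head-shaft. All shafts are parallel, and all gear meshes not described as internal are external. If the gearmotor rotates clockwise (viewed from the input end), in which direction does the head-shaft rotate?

the gearmotor → shaft 2: internal mesh, same direction → CW.
shaft 2 → shaft 3: external mesh, 1 reversal → CCW.
shaft 3 → shaft 4: driver → idler → idler → driven is 3 external meshes, 3 reversals → CW.
shaft 4 → shaft 5: external mesh, 1 reversal → CCW.
shaft 5 → the head-shaft: external mesh, 1 reversal → CW.
6 reversals in total — an even number — so the head-shaft turns the same way as the gearmotor.

clockwise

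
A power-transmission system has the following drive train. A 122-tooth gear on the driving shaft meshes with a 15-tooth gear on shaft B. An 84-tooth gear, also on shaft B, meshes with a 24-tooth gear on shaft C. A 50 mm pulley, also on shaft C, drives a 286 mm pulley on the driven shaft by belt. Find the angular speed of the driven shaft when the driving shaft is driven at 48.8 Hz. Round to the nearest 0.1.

the driving shaft → shaft B (gear mesh, 15/122): 48.8 ÷ 0.12295 = 396.91 Hz
shaft B → shaft C (gear mesh, 24/84): 396.91 ÷ 0.28571 = 1389.2 Hz
shaft C → the driven shaft (belt, 286/50): 1389.2 ÷ 5.72 = 242.86 Hz

242.9 Hz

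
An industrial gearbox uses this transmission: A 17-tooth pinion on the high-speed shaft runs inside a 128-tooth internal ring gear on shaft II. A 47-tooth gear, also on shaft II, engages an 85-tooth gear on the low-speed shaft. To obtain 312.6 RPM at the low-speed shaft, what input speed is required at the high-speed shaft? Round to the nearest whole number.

4257 RPM

Overall ratio R = 7.5294 × 1.8085 = 13.617.
Required input speed = output speed × R = 312.6 × 13.617 = 4256.7 RPM.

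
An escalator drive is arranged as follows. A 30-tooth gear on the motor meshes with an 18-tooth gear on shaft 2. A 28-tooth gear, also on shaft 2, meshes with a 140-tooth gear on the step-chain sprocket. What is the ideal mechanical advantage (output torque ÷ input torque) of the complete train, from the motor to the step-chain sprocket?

3

Each stage contributes driven/driver: gear mesh 18/30 = 0.6, gear mesh 140/28 = 5.
Overall: 0.6 × 5 = 3.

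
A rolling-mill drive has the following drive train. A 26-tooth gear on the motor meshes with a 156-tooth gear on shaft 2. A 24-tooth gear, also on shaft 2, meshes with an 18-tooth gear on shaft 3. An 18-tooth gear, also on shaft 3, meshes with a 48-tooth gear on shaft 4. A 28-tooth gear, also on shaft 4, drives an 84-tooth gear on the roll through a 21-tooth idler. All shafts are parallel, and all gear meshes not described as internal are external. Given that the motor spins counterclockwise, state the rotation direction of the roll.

the motor → shaft 2: external mesh, 1 reversal → CW.
shaft 2 → shaft 3: external mesh, 1 reversal → CCW.
shaft 3 → shaft 4: external mesh, 1 reversal → CW.
shaft 4 → the roll: driver → idler → driven is 2 external meshes, 2 reversals → CW.
5 reversals in total — an odd number — so the roll turns opposite to the motor.

clockwise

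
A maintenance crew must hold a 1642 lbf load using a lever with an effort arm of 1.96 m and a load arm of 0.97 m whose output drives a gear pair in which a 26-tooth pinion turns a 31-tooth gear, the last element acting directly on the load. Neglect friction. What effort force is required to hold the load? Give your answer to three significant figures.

Lever MA = effort arm / load arm = 1.96/0.97 = 2.0206.
Gear pair MA = 31/26 = 1.1923.
Combined ideal MA = 2.0206 × 1.1923 = 2.4092.
Effort = load / MA = 1642 / 2.4092 = 681.55 lbf.

682 lbf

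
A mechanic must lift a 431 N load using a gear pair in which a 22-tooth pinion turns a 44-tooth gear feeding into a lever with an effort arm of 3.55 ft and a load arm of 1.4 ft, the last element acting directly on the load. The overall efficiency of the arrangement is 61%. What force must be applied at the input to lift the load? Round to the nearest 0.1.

Gear pair MA = 44/22 = 2.
Lever MA = effort arm / load arm = 3.55/1.4 = 2.5357.
Combined ideal MA = 2 × 2.5357 = 5.0714.
Actual MA = 5.0714 × 0.61 = 3.0936.
Effort = load / actual MA = 431 / 3.0936 = 139.32 N.

139.3 N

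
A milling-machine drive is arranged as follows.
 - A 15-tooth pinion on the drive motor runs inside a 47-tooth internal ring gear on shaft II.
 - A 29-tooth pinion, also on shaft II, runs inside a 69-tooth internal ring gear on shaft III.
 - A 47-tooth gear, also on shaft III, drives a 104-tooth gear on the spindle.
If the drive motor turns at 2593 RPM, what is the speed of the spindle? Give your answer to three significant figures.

the drive motor → shaft II (internal gear, 47/15): 2593 ÷ 3.1333 = 827.55 RPM
shaft II → shaft III (internal gear, 69/29): 827.55 ÷ 2.3793 = 347.81 RPM
shaft III → the spindle (gear mesh, 104/47): 347.81 ÷ 2.2128 = 157.18 RPM

157 RPM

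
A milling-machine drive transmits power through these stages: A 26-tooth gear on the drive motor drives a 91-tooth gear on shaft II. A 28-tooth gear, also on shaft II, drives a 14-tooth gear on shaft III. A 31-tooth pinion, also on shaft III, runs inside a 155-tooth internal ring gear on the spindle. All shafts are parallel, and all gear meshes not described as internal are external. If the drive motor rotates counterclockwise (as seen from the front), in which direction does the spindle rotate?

the drive motor → shaft II: external mesh, 1 reversal → CW.
shaft II → shaft III: external mesh, 1 reversal → CCW.
shaft III → the spindle: internal mesh, same direction → CCW.
2 reversals in total — an even number — so the spindle turns the same way as the drive motor.

counterclockwise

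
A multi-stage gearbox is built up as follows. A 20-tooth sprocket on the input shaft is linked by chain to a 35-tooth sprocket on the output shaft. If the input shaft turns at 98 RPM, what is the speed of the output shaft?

Chain: ratio = 35/20 = 1.75, so the output shaft turns at 98 / 1.75 = 56 RPM.

56 RPM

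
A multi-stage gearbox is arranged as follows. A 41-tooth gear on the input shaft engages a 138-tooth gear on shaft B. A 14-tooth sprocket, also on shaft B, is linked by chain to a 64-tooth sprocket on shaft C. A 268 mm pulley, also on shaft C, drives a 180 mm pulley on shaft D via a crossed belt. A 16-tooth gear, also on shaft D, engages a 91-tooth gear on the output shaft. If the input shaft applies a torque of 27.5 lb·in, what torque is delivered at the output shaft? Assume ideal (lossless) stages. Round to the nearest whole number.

gear mesh 138/41 = 3.3659 → τ = 27.5·3.3659 = 92.561 lb·in
chain 64/14 = 4.5714 → τ = 92.561·4.5714 = 423.14 lb·in
belt 180/268 = 0.67164 → τ = 423.14·0.67164 = 284.2 lb·in
gear mesh 91/16 = 5.6875 → τ = 284.2·5.6875 = 1616.4 lb·in

1616 lb·in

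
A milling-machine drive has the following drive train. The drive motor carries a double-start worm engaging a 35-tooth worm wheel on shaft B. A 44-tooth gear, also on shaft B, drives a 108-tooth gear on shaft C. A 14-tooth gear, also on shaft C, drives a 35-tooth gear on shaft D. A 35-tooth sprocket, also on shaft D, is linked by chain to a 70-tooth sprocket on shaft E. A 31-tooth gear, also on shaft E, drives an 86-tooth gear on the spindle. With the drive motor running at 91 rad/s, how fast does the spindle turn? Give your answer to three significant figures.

worm 35/2 = 17.5 → 91/17.5 = 5.2 rad/s
gear mesh 108/44 = 2.4545 → 5.2/2.4545 = 2.1185 rad/s
gear mesh 35/14 = 2.5 → 2.1185/2.5 = 0.84741 rad/s
chain 70/35 = 2 → 0.84741/2 = 0.4237 rad/s
gear mesh 86/31 = 2.7742 → 0.4237/2.7742 = 0.15273 rad/s

0.153 rad/s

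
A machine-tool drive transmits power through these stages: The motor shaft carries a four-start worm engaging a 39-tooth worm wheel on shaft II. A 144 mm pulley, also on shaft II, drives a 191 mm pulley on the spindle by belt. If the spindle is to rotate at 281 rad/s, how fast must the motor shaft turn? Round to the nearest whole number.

3634 rad/s

Overall ratio R = 9.75 × 1.3264 = 12.932.
Required input speed = output speed × R = 281 × 12.932 = 3634 rad/s.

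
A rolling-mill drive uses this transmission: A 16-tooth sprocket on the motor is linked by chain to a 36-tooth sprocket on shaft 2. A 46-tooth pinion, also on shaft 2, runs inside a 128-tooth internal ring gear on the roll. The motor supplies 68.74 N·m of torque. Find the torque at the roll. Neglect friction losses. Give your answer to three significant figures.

Chain: ratio = 36/16 = 2.25; torque at shaft 2 = 68.74 × 2.25 = 154.66 N·m.
Internal gear: ratio = 128/46 = 2.7826; torque at the roll = 154.66 × 2.7826 = 430.37 N·m.

430 N·m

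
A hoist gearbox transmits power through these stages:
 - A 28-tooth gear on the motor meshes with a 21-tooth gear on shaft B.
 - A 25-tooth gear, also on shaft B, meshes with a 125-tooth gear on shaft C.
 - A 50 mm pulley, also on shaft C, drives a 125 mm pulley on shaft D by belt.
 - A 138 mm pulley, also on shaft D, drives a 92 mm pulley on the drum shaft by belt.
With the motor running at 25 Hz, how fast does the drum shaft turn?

the motor → shaft B (gear mesh, 21/28): 25 ÷ 0.75 = 33.333 Hz
shaft B → shaft C (gear mesh, 125/25): 33.333 ÷ 5 = 6.6667 Hz
shaft C → shaft D (belt, 125/50): 6.6667 ÷ 2.5 = 2.6667 Hz
shaft D → the drum shaft (belt, 92/138): 2.6667 ÷ 0.66667 = 4 Hz

4 Hz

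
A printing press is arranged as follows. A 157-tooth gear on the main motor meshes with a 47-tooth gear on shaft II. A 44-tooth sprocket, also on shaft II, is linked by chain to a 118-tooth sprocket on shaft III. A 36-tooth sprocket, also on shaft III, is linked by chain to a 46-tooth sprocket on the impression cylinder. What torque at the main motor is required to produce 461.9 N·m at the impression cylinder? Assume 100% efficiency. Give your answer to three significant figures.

450 N·m

Overall ratio R = 0.29936 × 2.6818 × 1.2778 = 1.0258.
Input torque = output torque / R = 461.9 / 1.0258 = 450.26 N·m.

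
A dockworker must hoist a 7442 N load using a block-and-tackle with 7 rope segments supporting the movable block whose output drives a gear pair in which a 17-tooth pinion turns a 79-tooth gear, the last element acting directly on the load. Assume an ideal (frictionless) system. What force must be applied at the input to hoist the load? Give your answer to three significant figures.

Block-and-tackle MA = number of supporting rope parts = 7.
Gear pair MA = 79/17 = 4.6471.
Combined ideal MA = 7 × 4.6471 = 32.529.
Effort = load / MA = 7442 / 32.529 = 228.78 N.

229 N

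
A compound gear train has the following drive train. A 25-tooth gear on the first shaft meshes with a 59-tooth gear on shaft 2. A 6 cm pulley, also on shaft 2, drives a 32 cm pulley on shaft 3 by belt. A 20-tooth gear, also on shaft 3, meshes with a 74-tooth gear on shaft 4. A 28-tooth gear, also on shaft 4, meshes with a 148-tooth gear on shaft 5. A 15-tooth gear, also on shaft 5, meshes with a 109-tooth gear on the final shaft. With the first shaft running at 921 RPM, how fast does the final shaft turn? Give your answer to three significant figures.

0.515 RPM

Gear mesh: ratio = 59/25 = 2.36, so shaft 2 turns at 921 / 2.36 = 390.25 RPM.
Belt: ratio = 32/6 = 5.3333, so shaft 3 turns at 390.25 / 5.3333 = 73.173 RPM.
Gear mesh: ratio = 74/20 = 3.7, so shaft 4 turns at 73.173 / 3.7 = 19.776 RPM.
Gear mesh: ratio = 148/28 = 5.2857, so shaft 5 turns at 19.776 / 5.2857 = 3.7415 RPM.
Gear mesh: ratio = 109/15 = 7.2667, so the final shaft turns at 3.7415 / 7.2667 = 0.51488 RPM.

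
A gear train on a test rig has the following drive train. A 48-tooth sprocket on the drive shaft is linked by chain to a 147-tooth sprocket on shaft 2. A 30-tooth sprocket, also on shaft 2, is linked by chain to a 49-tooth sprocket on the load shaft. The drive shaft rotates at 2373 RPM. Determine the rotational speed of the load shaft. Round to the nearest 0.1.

chain 147/48 = 3.0625 → 2373/3.0625 = 774.86 RPM
chain 49/30 = 1.6333 → 774.86/1.6333 = 474.4 RPM

474.4 RPM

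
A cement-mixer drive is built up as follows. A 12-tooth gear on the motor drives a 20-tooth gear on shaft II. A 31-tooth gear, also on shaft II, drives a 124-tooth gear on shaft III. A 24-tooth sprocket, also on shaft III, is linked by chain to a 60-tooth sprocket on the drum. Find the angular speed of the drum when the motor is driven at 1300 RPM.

78 RPM

the motor → shaft II (gear mesh, 20/12): 1300 ÷ 1.6667 = 780 RPM
shaft II → shaft III (gear mesh, 124/31): 780 ÷ 4 = 195 RPM
shaft III → the drum (chain, 60/24): 195 ÷ 2.5 = 78 RPM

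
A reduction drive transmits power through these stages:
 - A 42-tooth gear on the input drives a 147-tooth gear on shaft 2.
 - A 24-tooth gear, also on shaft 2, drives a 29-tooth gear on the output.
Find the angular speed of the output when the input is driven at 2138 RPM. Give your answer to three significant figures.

506 RPM

the input → shaft 2 (gear mesh, 147/42): 2138 ÷ 3.5 = 610.86 RPM
shaft 2 → the output (gear mesh, 29/24): 610.86 ÷ 1.2083 = 505.54 RPM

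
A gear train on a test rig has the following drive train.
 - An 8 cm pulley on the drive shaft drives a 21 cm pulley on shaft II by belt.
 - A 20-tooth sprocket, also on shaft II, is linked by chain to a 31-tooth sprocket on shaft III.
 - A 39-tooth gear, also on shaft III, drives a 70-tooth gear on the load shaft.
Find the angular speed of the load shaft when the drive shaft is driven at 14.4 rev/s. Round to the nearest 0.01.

1.97 rev/s

the drive shaft → shaft II (belt, 21/8): 14.4 ÷ 2.625 = 5.4857 rev/s
shaft II → shaft III (chain, 31/20): 5.4857 ÷ 1.55 = 3.5392 rev/s
shaft III → the load shaft (gear mesh, 70/39): 3.5392 ÷ 1.7949 = 1.9718 rev/s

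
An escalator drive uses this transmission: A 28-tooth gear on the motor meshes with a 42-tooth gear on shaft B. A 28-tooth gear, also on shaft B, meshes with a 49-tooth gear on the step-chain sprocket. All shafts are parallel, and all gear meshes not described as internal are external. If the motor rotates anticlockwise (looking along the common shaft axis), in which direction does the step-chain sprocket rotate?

the motor → shaft B: external mesh, 1 reversal → CW.
shaft B → the step-chain sprocket: external mesh, 1 reversal → CCW.
2 reversals in total — an even number — so the step-chain sprocket turns the same way as the motor.

anticlockwise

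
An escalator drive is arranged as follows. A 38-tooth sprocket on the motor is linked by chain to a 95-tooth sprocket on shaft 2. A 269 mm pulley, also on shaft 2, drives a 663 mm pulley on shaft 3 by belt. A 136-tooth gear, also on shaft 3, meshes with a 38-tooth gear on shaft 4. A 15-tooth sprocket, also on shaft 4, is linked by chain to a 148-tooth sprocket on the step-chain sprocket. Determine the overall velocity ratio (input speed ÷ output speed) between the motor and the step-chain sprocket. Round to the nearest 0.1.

Each stage contributes driven/driver: chain 95/38 = 2.5, belt 663/269 = 2.4647, gear mesh 38/136 = 0.27941, chain 148/15 = 9.8667.
Overall: 2.5 × 2.4647 × 0.27941 × 9.8667 = 16.987.

17.0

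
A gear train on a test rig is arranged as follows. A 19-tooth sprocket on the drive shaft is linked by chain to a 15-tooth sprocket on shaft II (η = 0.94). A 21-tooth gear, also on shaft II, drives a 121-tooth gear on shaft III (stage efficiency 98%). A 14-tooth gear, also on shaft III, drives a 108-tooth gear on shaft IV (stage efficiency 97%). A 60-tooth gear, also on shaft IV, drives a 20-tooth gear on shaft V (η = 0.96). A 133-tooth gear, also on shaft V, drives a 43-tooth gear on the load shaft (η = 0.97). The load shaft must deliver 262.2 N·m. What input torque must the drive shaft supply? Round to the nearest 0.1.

Overall ratio R = 0.78947 × 5.7619 × 7.7143 × 0.33333 × 0.32331 = 3.7818; overall efficiency η = 0.94 × 0.98 × 0.97 × 0.96 × 0.97 = 0.8321.
Input torque = output torque / (R × η) = 262.2 / (3.7818 × 0.8321) = 83.324 N·m.

83.3 N·m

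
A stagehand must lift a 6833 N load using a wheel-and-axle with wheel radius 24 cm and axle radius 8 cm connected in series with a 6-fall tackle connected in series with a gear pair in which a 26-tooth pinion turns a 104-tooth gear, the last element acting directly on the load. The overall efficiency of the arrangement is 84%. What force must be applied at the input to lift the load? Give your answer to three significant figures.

113 N

Wheel-and-axle MA = R/r = 24/8 = 3.
Block-and-tackle MA = number of supporting rope parts = 6.
Gear pair MA = 104/26 = 4.
Combined ideal MA = 3 × 6 × 4 = 72.
Actual MA = 72 × 0.84 = 60.48.
Effort = load / actual MA = 6833 / 60.48 = 112.98 N.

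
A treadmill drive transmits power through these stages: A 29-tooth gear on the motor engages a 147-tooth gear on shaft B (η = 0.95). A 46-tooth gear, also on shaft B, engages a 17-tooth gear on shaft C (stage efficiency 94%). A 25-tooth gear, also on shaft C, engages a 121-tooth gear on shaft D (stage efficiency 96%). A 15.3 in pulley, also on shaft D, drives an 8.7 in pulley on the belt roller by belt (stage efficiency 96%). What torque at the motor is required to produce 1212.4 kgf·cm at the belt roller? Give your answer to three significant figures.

Overall ratio R = 5.069 × 0.36957 × 4.84 × 0.56863 = 5.1557; overall efficiency η = 0.95 × 0.94 × 0.96 × 0.96 = 0.8230.
Input torque = output torque / (R × η) = 1212.4 / (5.1557 × 0.8230) = 285.74 kgf·cm.

286 kgf·cm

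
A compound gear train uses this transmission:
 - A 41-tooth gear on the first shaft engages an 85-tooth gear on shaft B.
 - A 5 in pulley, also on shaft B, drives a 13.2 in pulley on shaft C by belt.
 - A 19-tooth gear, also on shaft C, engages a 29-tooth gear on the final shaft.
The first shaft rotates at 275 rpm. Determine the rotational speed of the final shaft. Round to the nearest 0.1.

32.9 rpm

the first shaft → shaft B (gear mesh, 85/41): 275 ÷ 2.0732 = 132.65 rpm
shaft B → shaft C (belt, 13.2/5): 132.65 ÷ 2.64 = 50.245 rpm
shaft C → the final shaft (gear mesh, 29/19): 50.245 ÷ 1.5263 = 32.919 rpm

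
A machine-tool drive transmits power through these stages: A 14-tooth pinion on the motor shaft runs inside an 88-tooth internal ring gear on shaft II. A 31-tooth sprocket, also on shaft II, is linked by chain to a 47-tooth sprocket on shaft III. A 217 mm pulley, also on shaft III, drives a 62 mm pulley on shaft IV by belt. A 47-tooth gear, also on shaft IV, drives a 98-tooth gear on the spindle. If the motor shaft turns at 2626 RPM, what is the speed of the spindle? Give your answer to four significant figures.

462.5 RPM

internal gear 88/14 = 6.2857 → 2626/6.2857 = 417.77 RPM
chain 47/31 = 1.5161 → 417.77/1.5161 = 275.55 RPM
belt 62/217 = 0.28571 → 275.55/0.28571 = 964.43 RPM
gear mesh 98/47 = 2.0851 → 964.43/2.0851 = 462.53 RPM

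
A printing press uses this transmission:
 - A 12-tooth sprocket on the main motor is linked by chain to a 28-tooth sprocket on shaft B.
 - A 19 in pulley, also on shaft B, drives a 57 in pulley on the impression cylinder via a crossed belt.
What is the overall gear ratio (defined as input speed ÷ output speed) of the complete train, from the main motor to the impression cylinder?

7

Each stage contributes driven/driver: chain 28/12 = 2.3333, belt 57/19 = 3.
Overall: 2.3333 × 3 = 7.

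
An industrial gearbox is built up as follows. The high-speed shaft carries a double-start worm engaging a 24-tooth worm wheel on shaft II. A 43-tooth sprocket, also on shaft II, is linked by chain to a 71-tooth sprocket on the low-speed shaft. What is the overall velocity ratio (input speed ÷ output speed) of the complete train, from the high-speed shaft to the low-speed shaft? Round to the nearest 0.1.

Each stage contributes driven/driver: worm 24/2 = 12, chain 71/43 = 1.6512.
Overall: 12 × 1.6512 = 19.814.

19.8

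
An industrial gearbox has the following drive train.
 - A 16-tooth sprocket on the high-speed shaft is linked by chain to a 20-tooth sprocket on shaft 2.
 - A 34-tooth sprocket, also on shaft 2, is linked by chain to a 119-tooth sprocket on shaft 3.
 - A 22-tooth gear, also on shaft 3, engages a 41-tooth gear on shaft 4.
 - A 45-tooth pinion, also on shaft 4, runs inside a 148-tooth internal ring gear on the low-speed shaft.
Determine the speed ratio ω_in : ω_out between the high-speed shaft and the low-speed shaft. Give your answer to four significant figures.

Each stage contributes driven/driver: chain 20/16 = 1.25, chain 119/34 = 3.5, gear mesh 41/22 = 1.8636, internal gear 148/45 = 3.2889.
Overall: 1.25 × 3.5 × 1.8636 × 3.2889 = 26.816.

26.82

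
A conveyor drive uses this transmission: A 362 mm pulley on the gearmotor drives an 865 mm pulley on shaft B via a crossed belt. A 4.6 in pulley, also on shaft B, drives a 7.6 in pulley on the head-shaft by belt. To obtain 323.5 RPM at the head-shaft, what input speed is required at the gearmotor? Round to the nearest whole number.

1277 RPM

Overall ratio R = 2.3895 × 1.6522 = 3.9479.
Required input speed = output speed × R = 323.5 × 3.9479 = 1277.1 RPM.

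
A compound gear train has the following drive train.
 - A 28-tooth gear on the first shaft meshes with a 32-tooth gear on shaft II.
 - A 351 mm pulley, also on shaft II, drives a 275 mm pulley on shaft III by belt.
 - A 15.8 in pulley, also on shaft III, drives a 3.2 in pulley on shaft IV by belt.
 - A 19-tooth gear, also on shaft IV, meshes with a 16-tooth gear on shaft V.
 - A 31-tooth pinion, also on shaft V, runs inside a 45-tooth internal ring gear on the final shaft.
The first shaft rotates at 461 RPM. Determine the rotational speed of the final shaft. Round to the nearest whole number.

2080 RPM

gear mesh 32/28 = 1.1429 → 461/1.1429 = 403.38 RPM
belt 275/351 = 0.78348 → 403.38/0.78348 = 514.85 RPM
belt 3.2/15.8 = 0.20253 → 514.85/0.20253 = 2542.1 RPM
gear mesh 16/19 = 0.84211 → 2542.1/0.84211 = 3018.7 RPM
internal gear 45/31 = 1.4516 → 3018.7/1.4516 = 2079.6 RPM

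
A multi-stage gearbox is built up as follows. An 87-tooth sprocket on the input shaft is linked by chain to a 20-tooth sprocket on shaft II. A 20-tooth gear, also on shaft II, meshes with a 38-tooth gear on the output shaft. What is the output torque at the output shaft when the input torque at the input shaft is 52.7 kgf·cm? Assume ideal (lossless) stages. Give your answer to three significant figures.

23.0 kgf·cm

Chain: ratio = 20/87 = 0.22989; torque at shaft II = 52.7 × 0.22989 = 12.115 kgf·cm.
Gear mesh: ratio = 38/20 = 1.9; torque at the output shaft = 12.115 × 1.9 = 23.018 kgf·cm.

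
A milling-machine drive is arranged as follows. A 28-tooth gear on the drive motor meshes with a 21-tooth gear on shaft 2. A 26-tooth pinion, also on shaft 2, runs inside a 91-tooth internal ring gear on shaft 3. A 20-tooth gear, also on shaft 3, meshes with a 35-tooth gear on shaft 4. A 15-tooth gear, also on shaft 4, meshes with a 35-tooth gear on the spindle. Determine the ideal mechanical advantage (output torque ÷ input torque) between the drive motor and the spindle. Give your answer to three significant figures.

Each stage contributes driven/driver: gear mesh 21/28 = 0.75, internal gear 91/26 = 3.5, gear mesh 35/20 = 1.75, gear mesh 35/15 = 2.3333.
Overall: 0.75 × 3.5 × 1.75 × 2.3333 = 10.719.

10.7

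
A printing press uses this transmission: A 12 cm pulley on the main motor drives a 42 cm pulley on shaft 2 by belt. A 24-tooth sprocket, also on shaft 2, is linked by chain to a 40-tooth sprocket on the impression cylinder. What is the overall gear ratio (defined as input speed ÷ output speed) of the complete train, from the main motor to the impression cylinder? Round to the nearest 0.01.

5.83

Each stage contributes driven/driver: belt 42/12 = 3.5, chain 40/24 = 1.6667.
Overall: 3.5 × 1.6667 = 5.8333.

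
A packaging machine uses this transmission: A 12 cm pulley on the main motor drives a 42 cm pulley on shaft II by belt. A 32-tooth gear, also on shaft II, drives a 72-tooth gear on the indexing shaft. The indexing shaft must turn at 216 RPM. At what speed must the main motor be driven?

Overall ratio R = 3.5 × 2.25 = 7.875.
Required input speed = output speed × R = 216 × 7.875 = 1701 RPM.

1701 RPM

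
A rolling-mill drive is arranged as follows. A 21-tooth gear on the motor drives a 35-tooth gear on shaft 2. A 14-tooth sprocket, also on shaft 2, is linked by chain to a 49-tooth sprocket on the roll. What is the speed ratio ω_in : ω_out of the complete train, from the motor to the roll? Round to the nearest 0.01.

5.83

Each stage contributes driven/driver: gear mesh 35/21 = 1.6667, chain 49/14 = 3.5.
Overall: 1.6667 × 3.5 = 5.8333.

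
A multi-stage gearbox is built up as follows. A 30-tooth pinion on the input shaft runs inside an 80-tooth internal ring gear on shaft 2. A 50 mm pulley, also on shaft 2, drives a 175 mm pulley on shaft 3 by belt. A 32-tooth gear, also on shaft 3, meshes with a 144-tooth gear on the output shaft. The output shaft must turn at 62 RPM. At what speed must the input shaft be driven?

Overall ratio R = 2.6667 × 3.5 × 4.5 = 42.
Required input speed = output speed × R = 62 × 42 = 2604 RPM.

2604 RPM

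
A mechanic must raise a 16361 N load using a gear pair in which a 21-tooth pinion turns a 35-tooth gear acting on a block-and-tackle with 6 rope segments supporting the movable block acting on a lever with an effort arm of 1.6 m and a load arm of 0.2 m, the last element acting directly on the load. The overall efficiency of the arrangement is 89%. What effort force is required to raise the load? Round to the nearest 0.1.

229.8 N

Gear pair MA = 35/21 = 1.6667.
Block-and-tackle MA = number of supporting rope parts = 6.
Lever MA = effort arm / load arm = 1.6/0.2 = 8.
Combined ideal MA = 1.6667 × 6 × 8 = 80.
Actual MA = 80 × 0.89 = 71.2.
Effort = load / actual MA = 16361 / 71.2 = 229.79 N.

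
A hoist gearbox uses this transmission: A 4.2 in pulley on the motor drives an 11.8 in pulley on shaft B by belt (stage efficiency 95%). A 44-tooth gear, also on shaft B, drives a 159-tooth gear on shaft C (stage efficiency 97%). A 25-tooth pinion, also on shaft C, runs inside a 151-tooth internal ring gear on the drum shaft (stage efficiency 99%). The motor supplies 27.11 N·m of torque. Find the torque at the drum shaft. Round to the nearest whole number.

After the belt (11.8/4.2): 27.11 × 2.8095 × 0.95 = 72.358 N·m
After the gear mesh (159/44): 72.358 × 3.6136 × 0.97 = 253.63 N·m
After the internal gear (151/25): 253.63 × 6.04 × 0.99 = 1516.6 N·m

1517 N·m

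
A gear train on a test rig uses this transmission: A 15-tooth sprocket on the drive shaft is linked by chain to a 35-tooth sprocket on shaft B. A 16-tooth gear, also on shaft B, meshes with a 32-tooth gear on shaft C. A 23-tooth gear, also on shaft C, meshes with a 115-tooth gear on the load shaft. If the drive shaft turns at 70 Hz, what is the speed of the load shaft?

Chain: ratio = 35/15 = 2.3333, so shaft B turns at 70 / 2.3333 = 30 Hz.
Gear mesh: ratio = 32/16 = 2, so shaft C turns at 30 / 2 = 15 Hz.
Gear mesh: ratio = 115/23 = 5, so the load shaft turns at 15 / 5 = 3 Hz.

3 Hz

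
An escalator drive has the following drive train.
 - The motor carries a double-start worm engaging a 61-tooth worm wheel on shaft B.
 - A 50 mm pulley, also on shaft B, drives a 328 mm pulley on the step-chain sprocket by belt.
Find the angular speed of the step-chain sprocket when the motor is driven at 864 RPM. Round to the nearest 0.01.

4.32 RPM

the motor → shaft B (worm, 61/2): 864 ÷ 30.5 = 28.328 RPM
shaft B → the step-chain sprocket (belt, 328/50): 28.328 ÷ 6.56 = 4.3183 RPM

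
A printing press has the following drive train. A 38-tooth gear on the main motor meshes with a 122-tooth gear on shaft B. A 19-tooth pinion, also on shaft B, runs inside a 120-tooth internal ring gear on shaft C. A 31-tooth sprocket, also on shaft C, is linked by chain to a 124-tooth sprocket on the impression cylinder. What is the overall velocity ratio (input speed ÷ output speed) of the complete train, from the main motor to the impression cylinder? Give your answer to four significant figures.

Each stage contributes driven/driver: gear mesh 122/38 = 3.2105, internal gear 120/19 = 6.3158, chain 124/31 = 4.
Overall: 3.2105 × 6.3158 × 4 = 81.108.

81.11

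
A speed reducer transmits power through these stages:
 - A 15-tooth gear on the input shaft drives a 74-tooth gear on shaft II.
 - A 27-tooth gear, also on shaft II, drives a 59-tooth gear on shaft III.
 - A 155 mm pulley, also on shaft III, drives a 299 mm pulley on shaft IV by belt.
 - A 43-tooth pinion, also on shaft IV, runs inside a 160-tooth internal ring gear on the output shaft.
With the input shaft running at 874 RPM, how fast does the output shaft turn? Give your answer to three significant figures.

gear mesh 74/15 = 4.9333 → 874/4.9333 = 177.16 RPM
gear mesh 59/27 = 2.1852 → 177.16/2.1852 = 81.074 RPM
belt 299/155 = 1.929 → 81.074/1.929 = 42.028 RPM
internal gear 160/43 = 3.7209 → 42.028/3.7209 = 11.295 RPM

11.3 RPM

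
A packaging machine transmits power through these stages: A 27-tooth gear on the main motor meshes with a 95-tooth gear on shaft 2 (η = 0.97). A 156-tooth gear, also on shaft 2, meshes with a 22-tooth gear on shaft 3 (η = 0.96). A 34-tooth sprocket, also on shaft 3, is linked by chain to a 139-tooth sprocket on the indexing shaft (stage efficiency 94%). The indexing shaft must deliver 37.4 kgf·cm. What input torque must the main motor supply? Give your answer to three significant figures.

21.1 kgf·cm

Overall ratio R = 3.5185 × 0.14103 × 4.0882 = 2.0286; overall efficiency η = 0.97 × 0.96 × 0.94 = 0.8753.
Input torque = output torque / (R × η) = 37.4 / (2.0286 × 0.8753) = 21.062 kgf·cm.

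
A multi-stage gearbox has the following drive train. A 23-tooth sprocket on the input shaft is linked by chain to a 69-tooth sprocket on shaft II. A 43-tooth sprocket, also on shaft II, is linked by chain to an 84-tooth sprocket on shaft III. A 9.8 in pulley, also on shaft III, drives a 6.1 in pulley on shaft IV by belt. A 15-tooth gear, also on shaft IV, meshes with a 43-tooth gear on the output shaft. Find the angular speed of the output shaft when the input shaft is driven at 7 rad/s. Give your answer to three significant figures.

0.669 rad/s

the input shaft → shaft II (chain, 69/23): 7 ÷ 3 = 2.3333 rad/s
shaft II → shaft III (chain, 84/43): 2.3333 ÷ 1.9535 = 1.1944 rad/s
shaft III → shaft IV (belt, 6.1/9.8): 1.1944 ÷ 0.62245 = 1.9189 rad/s
shaft IV → the output shaft (gear mesh, 43/15): 1.9189 ÷ 2.8667 = 0.6694 rad/s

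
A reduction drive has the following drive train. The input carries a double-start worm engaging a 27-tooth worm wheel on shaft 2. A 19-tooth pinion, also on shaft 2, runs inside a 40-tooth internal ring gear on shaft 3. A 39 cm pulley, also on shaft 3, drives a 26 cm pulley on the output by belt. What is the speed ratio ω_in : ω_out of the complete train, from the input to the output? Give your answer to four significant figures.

Each stage contributes driven/driver: worm 27/2 = 13.5, internal gear 40/19 = 2.1053, belt 26/39 = 0.66667.
Overall: 13.5 × 2.1053 × 0.66667 = 18.947.

18.95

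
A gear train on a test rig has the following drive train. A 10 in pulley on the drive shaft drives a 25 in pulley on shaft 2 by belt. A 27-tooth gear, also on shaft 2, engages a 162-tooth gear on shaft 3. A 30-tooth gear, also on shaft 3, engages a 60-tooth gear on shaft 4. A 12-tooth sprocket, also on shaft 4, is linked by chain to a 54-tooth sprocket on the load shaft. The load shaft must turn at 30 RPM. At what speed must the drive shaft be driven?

4050 RPM

Overall ratio R = 2.5 × 6 × 2 × 4.5 = 135.
Required input speed = output speed × R = 30 × 135 = 4050 RPM.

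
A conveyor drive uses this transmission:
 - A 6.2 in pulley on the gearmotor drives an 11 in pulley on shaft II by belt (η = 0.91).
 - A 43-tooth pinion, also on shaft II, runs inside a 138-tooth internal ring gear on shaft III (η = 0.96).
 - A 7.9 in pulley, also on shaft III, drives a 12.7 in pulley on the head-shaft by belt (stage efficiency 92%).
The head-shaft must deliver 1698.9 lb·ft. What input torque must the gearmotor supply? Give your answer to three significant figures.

Overall ratio R = 1.7742 × 3.2093 × 1.6076 = 9.1535; overall efficiency η = 0.91 × 0.96 × 0.92 = 0.8037.
Input torque = output torque / (R × η) = 1698.9 / (9.1535 × 0.8037) = 230.93 lb·ft.

231 lb·ft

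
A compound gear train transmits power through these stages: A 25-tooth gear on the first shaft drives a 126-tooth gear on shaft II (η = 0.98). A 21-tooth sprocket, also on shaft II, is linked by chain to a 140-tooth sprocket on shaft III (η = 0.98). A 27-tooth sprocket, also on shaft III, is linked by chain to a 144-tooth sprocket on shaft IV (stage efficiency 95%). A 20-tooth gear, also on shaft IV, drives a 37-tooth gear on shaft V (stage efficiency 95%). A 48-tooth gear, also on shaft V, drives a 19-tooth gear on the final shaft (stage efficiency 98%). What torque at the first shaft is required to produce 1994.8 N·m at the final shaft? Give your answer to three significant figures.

17.9 N·m

Overall ratio R = 5.04 × 6.6667 × 5.3333 × 1.85 × 0.39583 = 131.23; overall efficiency η = 0.98 × 0.98 × 0.95 × 0.95 × 0.98 = 0.8494.
Input torque = output torque / (R × η) = 1994.8 / (131.23 × 0.8494) = 17.896 N·m.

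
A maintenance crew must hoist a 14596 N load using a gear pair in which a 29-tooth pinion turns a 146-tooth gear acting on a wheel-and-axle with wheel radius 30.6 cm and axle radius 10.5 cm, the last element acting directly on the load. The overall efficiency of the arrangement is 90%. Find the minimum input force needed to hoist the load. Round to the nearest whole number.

Gear pair MA = 146/29 = 5.0345.
Wheel-and-axle MA = R/r = 30.6/10.5 = 2.9143.
Combined ideal MA = 5.0345 × 2.9143 = 14.672.
Actual MA = 14.672 × 0.90 = 13.205.
Effort = load / actual MA = 14596 / 13.205 = 1105.4 N.

1105 N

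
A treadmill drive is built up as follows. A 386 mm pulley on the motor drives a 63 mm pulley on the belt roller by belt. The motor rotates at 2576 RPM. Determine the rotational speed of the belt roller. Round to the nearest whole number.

15783 RPM

Belt: ratio = 63/386 = 0.16321, so the belt roller turns at 2576 / 0.16321 = 15783 RPM.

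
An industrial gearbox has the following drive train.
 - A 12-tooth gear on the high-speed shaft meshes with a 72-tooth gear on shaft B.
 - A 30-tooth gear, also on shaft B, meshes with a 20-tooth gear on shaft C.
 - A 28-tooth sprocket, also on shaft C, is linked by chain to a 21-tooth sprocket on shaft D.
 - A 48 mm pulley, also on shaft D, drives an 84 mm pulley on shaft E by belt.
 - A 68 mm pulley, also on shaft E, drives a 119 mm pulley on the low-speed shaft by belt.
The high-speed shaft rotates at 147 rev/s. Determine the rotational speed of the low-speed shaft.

16 rev/s

Gear mesh: ratio = 72/12 = 6, so shaft B turns at 147 / 6 = 24.5 rev/s.
Gear mesh: ratio = 20/30 = 0.66667, so shaft C turns at 24.5 / 0.66667 = 36.75 rev/s.
Chain: ratio = 21/28 = 0.75, so shaft D turns at 36.75 / 0.75 = 49 rev/s.
Belt: ratio = 84/48 = 1.75, so shaft E turns at 49 / 1.75 = 28 rev/s.
Belt: ratio = 119/68 = 1.75, so the low-speed shaft turns at 28 / 1.75 = 16 rev/s.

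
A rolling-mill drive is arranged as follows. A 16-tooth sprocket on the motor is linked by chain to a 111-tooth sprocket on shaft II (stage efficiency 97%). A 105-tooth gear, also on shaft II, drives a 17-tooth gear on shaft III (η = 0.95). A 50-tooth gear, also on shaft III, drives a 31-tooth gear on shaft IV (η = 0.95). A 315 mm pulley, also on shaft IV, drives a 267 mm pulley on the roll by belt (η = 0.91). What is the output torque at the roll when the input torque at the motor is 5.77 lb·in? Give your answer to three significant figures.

2.71 lb·in

Chain: ratio = 111/16 = 6.9375; torque at shaft II = 5.77 × 6.9375 × 0.97 = 38.828 lb·in.
Gear mesh: ratio = 17/105 = 0.1619; torque at shaft III = 38.828 × 0.1619 × 0.95 = 5.9722 lb·in.
Gear mesh: ratio = 31/50 = 0.62; torque at shaft IV = 5.9722 × 0.62 × 0.95 = 3.5176 lb·in.
Belt: ratio = 267/315 = 0.84762; torque at the roll = 3.5176 × 0.84762 × 0.91 = 2.7133 lb·in.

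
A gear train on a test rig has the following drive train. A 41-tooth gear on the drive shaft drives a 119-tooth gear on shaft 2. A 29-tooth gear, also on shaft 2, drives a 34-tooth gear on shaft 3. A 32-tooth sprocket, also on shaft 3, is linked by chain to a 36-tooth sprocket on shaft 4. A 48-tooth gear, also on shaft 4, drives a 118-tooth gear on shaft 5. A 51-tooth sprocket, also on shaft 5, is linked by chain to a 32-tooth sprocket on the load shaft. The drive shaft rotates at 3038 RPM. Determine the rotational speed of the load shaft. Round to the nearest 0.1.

514.5 RPM

the drive shaft → shaft 2 (gear mesh, 119/41): 3038 ÷ 2.9024 = 1046.7 RPM
shaft 2 → shaft 3 (gear mesh, 34/29): 1046.7 ÷ 1.1724 = 892.78 RPM
shaft 3 → shaft 4 (chain, 36/32): 892.78 ÷ 1.125 = 793.58 RPM
shaft 4 → shaft 5 (gear mesh, 118/48): 793.58 ÷ 2.4583 = 322.81 RPM
shaft 5 → the load shaft (chain, 32/51): 322.81 ÷ 0.62745 = 514.48 RPM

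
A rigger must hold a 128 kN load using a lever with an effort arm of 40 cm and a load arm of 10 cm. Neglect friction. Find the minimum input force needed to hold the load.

Lever MA = effort arm / load arm = 40/10 = 4.
Effort = load / MA = 128 / 4 = 32 kN.

32 kN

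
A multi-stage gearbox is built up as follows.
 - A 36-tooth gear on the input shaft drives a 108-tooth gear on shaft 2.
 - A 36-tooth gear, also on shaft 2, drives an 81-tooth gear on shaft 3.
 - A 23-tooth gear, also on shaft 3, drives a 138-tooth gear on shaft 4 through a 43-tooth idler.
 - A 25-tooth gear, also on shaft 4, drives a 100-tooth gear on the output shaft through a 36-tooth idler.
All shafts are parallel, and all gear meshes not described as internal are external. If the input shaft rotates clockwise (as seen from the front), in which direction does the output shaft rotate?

clockwise

the input shaft → shaft 2: external mesh, 1 reversal → CCW.
shaft 2 → shaft 3: external mesh, 1 reversal → CW.
shaft 3 → shaft 4: driver → idler → driven is 2 external meshes, 2 reversals → CW.
shaft 4 → the output shaft: driver → idler → driven is 2 external meshes, 2 reversals → CW.
6 reversals in total — an even number — so the output shaft turns the same way as the input shaft.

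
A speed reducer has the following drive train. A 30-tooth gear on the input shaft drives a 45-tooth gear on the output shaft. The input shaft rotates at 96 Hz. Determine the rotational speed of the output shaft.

gear mesh 45/30 = 1.5 → 96/1.5 = 64 Hz

64 Hz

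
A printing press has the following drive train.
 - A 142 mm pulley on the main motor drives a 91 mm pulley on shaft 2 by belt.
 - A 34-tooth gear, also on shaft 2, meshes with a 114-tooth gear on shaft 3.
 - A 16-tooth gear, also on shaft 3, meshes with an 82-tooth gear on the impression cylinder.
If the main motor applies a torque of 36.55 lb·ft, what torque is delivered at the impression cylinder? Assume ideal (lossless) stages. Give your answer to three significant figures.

402 lb·ft

belt 91/142 = 0.64085 → τ = 36.55·0.64085 = 23.423 lb·ft
gear mesh 114/34 = 3.3529 → τ = 23.423·3.3529 = 78.536 lb·ft
gear mesh 82/16 = 5.125 → τ = 78.536·5.125 = 402.49 lb·ft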